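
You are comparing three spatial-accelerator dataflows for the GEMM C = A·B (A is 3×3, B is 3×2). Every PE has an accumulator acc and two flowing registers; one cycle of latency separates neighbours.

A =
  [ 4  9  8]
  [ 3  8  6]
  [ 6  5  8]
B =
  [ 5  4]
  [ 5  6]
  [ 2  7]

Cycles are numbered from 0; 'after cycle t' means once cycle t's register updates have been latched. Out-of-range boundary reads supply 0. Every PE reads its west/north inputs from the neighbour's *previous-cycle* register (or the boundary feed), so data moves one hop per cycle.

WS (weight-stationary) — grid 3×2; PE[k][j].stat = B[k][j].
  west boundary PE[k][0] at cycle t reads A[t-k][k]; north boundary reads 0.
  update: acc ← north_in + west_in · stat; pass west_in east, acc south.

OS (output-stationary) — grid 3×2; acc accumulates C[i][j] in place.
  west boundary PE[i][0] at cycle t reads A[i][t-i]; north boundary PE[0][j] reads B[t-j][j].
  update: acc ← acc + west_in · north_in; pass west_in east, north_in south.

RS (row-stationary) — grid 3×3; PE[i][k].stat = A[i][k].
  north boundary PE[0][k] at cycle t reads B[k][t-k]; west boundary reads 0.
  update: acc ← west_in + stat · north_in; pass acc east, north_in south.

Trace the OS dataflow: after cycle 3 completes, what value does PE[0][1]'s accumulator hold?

Tracing OS — 3×2 array, target PE[0][1]:
  c0 r0c0: 20 / 4 / 5
  c0 r0c1: 0 / 0 / 0
  c1 r0c0: 65 / 9 / 5
  c1 r0c1: 16 / 4 / 4
  c2 r0c0: 81 / 8 / 2
  c2 r0c1: 70 / 9 / 6
  c3 r0c0: 81 / 0 / 0
  c3 r0c1: 126 / 8 / 7

PE[0][1].acc = 126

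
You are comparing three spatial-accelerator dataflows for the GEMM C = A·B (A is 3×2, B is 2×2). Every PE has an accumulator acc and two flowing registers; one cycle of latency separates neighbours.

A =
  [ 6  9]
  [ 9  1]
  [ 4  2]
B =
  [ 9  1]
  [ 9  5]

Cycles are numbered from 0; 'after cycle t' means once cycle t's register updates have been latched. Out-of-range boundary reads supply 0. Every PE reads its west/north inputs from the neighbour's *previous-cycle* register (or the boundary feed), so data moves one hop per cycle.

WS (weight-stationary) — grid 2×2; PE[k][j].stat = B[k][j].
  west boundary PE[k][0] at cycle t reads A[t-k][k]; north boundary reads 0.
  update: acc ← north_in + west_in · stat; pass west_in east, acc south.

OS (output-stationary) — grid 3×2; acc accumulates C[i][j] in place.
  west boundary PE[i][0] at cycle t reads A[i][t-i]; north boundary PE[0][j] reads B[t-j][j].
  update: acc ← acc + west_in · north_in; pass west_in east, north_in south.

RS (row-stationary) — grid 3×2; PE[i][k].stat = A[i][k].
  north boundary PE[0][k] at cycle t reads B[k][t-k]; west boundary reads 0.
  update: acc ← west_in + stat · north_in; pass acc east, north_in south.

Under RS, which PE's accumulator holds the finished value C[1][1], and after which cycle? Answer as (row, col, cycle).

RS — PE[1][1] is where C[1][1] collects:
  [0] (1,1) acc=0 (h:0 v:0)
  [1] (1,1) acc=0 (h:0 v:0)
  [2] (1,1) acc=90 (h:90 v:9)
  [3] (1,1) acc=14 (h:14 v:5)

(row, col, cycle) = (1, 1, 3)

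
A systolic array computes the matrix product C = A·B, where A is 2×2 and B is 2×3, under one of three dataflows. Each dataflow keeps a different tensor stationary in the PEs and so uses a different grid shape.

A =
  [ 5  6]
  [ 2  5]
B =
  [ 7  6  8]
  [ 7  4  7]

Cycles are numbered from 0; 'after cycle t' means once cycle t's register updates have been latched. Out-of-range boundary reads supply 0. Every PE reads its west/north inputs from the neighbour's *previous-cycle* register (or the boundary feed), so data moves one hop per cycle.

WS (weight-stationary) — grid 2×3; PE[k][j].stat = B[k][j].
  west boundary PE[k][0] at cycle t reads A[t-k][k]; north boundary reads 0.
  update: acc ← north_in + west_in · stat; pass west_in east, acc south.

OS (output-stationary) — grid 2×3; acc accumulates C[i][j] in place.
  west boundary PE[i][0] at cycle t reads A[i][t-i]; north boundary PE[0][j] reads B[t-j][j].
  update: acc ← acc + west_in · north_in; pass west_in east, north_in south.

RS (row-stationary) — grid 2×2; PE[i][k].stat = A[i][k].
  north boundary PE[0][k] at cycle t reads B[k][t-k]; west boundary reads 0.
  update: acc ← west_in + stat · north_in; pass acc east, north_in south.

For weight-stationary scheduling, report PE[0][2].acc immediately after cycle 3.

PE[0][2].acc = 16

WS on a 2×3 grid — tracing PE[0][2] and its feeders:
  c0 r0c1: 0 / 0 / 0
  c0 r0c2: 0 / 0 / 0
  c1 r0c1: 30 / 5 / 30
  c1 r0c2: 0 / 0 / 0
  c2 r0c1: 12 / 2 / 12
  c2 r0c2: 40 / 5 / 40
  c3 r0c1: 0 / 0 / 0
  c3 r0c2: 16 / 2 / 16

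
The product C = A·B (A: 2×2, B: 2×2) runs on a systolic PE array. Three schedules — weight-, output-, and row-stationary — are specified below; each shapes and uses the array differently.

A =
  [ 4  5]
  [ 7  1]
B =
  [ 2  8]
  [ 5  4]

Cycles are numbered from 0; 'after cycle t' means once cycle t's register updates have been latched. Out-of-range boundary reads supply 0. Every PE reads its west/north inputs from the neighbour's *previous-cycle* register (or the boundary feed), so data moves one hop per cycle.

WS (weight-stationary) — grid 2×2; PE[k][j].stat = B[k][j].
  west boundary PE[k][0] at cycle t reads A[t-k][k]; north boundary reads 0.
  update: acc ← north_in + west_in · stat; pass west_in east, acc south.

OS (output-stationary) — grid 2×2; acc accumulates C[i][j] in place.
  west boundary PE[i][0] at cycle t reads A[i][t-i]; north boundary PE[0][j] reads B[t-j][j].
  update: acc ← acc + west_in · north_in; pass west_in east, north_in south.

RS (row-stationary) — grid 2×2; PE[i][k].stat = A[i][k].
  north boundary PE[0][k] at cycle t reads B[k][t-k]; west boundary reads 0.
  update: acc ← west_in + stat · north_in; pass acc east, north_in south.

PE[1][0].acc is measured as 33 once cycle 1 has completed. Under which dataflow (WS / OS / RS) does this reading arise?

WS [2×2] PE[1][0] across cycles:
  c0 r1c0: 0 / 0 / 0
  c1 r1c0: 33 / 5 / 33
OS [2×2] PE[1][0] across cycles:
  c0 r1c0: 0 / 0 / 0
  c1 r1c0: 14 / 7 / 2
RS [2×2] PE[1][0] across cycles:
  c0 r1c0: 0 / 0 / 0
  c1 r1c0: 14 / 14 / 2

dataflow = WS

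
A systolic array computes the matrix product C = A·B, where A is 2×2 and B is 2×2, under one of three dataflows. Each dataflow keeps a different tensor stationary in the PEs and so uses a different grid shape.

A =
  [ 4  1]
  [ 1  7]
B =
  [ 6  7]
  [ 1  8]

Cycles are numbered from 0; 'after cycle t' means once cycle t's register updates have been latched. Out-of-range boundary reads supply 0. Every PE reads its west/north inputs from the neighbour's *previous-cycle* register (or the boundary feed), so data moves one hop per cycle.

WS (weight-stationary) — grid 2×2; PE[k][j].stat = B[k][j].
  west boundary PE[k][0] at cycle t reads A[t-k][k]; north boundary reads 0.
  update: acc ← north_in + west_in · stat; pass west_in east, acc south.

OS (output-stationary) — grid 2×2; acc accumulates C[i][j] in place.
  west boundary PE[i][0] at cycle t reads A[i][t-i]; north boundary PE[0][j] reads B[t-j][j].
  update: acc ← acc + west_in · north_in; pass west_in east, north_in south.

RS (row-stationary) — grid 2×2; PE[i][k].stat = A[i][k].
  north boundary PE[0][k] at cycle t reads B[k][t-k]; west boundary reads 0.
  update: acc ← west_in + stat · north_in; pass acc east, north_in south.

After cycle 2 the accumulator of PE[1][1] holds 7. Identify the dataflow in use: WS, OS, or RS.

Under WS (2×2), PE[1][1]:
  @0  [1,1]  acc 0  |  →0  ↓0
  @1  [1,1]  acc 0  |  →0  ↓0
  @2  [1,1]  acc 36  |  →1  ↓36
Under OS (2×2), PE[1][1]:
  @0  [1,1]  acc 0  |  →0  ↓0
  @1  [1,1]  acc 0  |  →0  ↓0
  @2  [1,1]  acc 7  |  →1  ↓7
Under RS (2×2), PE[1][1]:
  @0  [1,1]  acc 0  |  →0  ↓0
  @1  [1,1]  acc 0  |  →0  ↓0
  @2  [1,1]  acc 13  |  →13  ↓1

dataflow = OS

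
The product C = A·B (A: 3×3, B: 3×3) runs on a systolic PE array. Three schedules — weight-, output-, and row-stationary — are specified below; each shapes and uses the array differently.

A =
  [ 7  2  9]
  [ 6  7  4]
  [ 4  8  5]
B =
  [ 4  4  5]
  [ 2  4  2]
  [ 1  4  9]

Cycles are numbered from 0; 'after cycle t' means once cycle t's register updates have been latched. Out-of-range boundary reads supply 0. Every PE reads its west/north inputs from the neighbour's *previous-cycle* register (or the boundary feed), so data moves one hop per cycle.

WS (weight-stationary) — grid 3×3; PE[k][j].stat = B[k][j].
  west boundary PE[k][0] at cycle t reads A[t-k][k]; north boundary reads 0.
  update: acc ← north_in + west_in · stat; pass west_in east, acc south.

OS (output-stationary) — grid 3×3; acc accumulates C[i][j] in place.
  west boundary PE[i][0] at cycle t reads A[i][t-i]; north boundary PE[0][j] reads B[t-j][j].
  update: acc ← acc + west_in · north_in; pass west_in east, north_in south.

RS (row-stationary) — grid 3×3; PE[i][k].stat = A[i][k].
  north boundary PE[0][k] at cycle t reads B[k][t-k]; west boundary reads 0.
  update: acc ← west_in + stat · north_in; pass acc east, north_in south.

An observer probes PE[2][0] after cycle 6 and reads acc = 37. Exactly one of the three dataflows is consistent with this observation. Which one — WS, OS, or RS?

dataflow = OS

— WS: 3×3; PE[2][0] trace:
  c0 r2c0: 0 / 0 / 0
  c1 r2c0: 0 / 0 / 0
  c2 r2c0: 41 / 9 / 41
  c3 r2c0: 42 / 4 / 42
  c4 r2c0: 37 / 5 / 37
  c5 r2c0: 0 / 0 / 0
  c6 r2c0: 0 / 0 / 0
— OS: 3×3; PE[2][0] trace:
  c0 r2c0: 0 / 0 / 0
  c1 r2c0: 0 / 0 / 0
  c2 r2c0: 16 / 4 / 4
  c3 r2c0: 32 / 8 / 2
  c4 r2c0: 37 / 5 / 1
  c5 r2c0: 37 / 0 / 0
  c6 r2c0: 37 / 0 / 0
— RS: 3×3; PE[2][0] trace:
  c0 r2c0: 0 / 0 / 0
  c1 r2c0: 0 / 0 / 0
  c2 r2c0: 16 / 16 / 4
  c3 r2c0: 16 / 16 / 4
  c4 r2c0: 20 / 20 / 5
  c5 r2c0: 0 / 0 / 0
  c6 r2c0: 0 / 0 / 0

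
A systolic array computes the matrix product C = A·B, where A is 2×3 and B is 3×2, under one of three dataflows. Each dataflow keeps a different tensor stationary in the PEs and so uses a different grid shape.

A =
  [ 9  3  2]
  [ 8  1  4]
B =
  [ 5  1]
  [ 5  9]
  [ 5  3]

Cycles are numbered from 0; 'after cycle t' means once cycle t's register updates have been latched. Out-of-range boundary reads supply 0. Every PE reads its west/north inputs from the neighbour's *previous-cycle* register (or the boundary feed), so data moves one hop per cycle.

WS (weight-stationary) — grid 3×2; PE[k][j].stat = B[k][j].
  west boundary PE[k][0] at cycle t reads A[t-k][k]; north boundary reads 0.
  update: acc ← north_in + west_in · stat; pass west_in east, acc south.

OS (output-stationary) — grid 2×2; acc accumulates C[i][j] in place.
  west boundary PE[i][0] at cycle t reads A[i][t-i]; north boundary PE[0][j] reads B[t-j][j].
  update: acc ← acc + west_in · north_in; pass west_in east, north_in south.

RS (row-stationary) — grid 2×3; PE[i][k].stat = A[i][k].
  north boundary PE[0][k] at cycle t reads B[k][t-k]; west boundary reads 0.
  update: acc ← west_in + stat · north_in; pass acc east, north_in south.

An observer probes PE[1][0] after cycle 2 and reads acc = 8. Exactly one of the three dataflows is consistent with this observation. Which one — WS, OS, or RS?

dataflow = RS

— WS: 3×2; PE[1][0] trace:
  t=0 PE[1][0]: acc=0 h=0 v=0
  t=1 PE[1][0]: acc=60 h=3 v=60
  t=2 PE[1][0]: acc=45 h=1 v=45
— OS: 2×2; PE[1][0] trace:
  t=0 PE[1][0]: acc=0 h=0 v=0
  t=1 PE[1][0]: acc=40 h=8 v=5
  t=2 PE[1][0]: acc=45 h=1 v=5
— RS: 2×3; PE[1][0] trace:
  t=0 PE[1][0]: acc=0 h=0 v=0
  t=1 PE[1][0]: acc=40 h=40 v=5
  t=2 PE[1][0]: acc=8 h=8 v=1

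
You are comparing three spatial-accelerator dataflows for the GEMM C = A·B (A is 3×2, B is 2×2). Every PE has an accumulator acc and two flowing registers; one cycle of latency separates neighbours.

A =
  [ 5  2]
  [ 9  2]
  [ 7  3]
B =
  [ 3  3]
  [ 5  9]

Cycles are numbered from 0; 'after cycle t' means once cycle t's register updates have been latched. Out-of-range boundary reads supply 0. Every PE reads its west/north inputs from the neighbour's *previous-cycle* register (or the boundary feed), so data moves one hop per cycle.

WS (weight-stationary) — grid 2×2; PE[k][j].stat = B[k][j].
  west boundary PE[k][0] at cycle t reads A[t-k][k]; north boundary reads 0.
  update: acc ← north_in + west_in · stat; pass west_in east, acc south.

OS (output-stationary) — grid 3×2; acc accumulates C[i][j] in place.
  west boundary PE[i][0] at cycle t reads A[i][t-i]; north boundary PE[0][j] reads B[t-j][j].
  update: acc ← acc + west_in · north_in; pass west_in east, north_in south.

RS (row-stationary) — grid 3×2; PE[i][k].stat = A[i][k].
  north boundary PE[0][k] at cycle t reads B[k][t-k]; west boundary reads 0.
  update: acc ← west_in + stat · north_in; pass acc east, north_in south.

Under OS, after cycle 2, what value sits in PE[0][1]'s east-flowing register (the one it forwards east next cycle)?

register = 2

OS on a 3×2 grid — tracing PE[0][1] and its feeders:
  step 0 · PE0,0: acc=15; fwd→5 fwd↓3
  step 0 · PE0,1: acc=0; fwd→0 fwd↓0
  step 1 · PE0,0: acc=25; fwd→2 fwd↓5
  step 1 · PE0,1: acc=15; fwd→5 fwd↓3
  step 2 · PE0,0: acc=25; fwd→0 fwd↓0
  step 2 · PE0,1: acc=33; fwd→2 fwd↓9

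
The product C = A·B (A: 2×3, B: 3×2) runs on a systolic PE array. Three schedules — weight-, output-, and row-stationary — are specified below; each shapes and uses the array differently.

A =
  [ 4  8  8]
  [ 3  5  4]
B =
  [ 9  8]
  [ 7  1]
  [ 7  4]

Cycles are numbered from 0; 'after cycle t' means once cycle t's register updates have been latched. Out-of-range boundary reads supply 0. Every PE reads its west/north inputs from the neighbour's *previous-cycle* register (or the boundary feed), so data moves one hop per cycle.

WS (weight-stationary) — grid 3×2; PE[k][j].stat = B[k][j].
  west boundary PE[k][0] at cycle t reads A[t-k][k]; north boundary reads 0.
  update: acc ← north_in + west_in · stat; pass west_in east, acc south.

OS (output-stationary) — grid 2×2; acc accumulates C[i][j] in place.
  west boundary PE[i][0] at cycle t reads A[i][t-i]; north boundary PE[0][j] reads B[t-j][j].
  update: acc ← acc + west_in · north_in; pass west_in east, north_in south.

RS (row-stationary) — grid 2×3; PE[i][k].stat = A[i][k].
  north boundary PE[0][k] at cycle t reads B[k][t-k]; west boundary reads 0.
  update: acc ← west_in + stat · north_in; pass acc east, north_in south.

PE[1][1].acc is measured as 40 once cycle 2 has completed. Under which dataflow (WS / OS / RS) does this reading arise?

dataflow = WS

WS (3×2 grid), PE[1][1]:
  t=0 PE[1][1]: acc=0 h=0 v=0
  t=1 PE[1][1]: acc=0 h=0 v=0
  t=2 PE[1][1]: acc=40 h=8 v=40
OS (2×2 grid), PE[1][1]:
  t=0 PE[1][1]: acc=0 h=0 v=0
  t=1 PE[1][1]: acc=0 h=0 v=0
  t=2 PE[1][1]: acc=24 h=3 v=8
RS (2×3 grid), PE[1][1]:
  t=0 PE[1][1]: acc=0 h=0 v=0
  t=1 PE[1][1]: acc=0 h=0 v=0
  t=2 PE[1][1]: acc=62 h=62 v=7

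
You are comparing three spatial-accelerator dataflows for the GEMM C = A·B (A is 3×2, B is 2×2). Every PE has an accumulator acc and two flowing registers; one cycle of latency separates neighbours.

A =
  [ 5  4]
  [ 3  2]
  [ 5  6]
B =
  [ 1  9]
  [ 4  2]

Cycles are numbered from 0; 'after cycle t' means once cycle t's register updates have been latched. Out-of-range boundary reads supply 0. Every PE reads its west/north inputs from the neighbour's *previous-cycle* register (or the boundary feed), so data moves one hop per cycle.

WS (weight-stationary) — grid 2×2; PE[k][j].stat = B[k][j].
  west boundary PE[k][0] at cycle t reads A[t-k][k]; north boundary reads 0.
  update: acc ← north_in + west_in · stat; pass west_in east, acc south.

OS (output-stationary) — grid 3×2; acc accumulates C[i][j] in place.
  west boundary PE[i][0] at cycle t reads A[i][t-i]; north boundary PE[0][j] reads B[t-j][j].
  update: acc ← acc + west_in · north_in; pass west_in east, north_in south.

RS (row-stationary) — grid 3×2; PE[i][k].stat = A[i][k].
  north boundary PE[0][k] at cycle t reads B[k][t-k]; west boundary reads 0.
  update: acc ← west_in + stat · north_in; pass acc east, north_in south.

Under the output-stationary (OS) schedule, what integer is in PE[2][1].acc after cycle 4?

PE[2][1].acc = 57

OS on a 3×2 grid — tracing PE[2][1] and its feeders:
  @0  [1,1]  acc 0  |  →0  ↓0
  @0  [2,0]  acc 0  |  →0  ↓0
  @0  [2,1]  acc 0  |  →0  ↓0
  @1  [1,1]  acc 0  |  →0  ↓0
  @1  [2,0]  acc 0  |  →0  ↓0
  @1  [2,1]  acc 0  |  →0  ↓0
  @2  [1,1]  acc 27  |  →3  ↓9
  @2  [2,0]  acc 5  |  →5  ↓1
  @2  [2,1]  acc 0  |  →0  ↓0
  @3  [1,1]  acc 31  |  →2  ↓2
  @3  [2,0]  acc 29  |  →6  ↓4
  @3  [2,1]  acc 45  |  →5  ↓9
  @4  [1,1]  acc 31  |  →0  ↓0
  @4  [2,0]  acc 29  |  →0  ↓0
  @4  [2,1]  acc 57  |  →6  ↓2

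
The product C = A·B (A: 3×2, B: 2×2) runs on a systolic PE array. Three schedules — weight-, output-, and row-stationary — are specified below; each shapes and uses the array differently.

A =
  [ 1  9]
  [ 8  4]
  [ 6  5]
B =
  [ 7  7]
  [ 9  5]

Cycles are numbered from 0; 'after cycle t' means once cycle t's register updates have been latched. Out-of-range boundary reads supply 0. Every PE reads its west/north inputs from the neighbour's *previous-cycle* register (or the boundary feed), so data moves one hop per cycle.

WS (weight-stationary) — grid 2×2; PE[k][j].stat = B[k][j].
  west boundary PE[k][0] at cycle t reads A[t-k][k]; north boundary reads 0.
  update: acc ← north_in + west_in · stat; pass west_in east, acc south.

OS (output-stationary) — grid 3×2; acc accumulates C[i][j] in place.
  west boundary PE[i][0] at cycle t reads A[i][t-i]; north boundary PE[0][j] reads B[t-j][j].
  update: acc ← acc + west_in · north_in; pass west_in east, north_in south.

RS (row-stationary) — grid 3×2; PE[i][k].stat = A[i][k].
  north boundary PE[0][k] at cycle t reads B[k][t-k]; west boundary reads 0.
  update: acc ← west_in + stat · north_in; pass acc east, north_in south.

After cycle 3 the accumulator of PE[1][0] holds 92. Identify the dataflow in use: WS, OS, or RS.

dataflow = OS

— WS: 2×2; PE[1][0] trace:
  c0 r1c0: 0 / 0 / 0
  c1 r1c0: 88 / 9 / 88
  c2 r1c0: 92 / 4 / 92
  c3 r1c0: 87 / 5 / 87
— OS: 3×2; PE[1][0] trace:
  c0 r1c0: 0 / 0 / 0
  c1 r1c0: 56 / 8 / 7
  c2 r1c0: 92 / 4 / 9
  c3 r1c0: 92 / 0 / 0
— RS: 3×2; PE[1][0] trace:
  c0 r1c0: 0 / 0 / 0
  c1 r1c0: 56 / 56 / 7
  c2 r1c0: 56 / 56 / 7
  c3 r1c0: 0 / 0 / 0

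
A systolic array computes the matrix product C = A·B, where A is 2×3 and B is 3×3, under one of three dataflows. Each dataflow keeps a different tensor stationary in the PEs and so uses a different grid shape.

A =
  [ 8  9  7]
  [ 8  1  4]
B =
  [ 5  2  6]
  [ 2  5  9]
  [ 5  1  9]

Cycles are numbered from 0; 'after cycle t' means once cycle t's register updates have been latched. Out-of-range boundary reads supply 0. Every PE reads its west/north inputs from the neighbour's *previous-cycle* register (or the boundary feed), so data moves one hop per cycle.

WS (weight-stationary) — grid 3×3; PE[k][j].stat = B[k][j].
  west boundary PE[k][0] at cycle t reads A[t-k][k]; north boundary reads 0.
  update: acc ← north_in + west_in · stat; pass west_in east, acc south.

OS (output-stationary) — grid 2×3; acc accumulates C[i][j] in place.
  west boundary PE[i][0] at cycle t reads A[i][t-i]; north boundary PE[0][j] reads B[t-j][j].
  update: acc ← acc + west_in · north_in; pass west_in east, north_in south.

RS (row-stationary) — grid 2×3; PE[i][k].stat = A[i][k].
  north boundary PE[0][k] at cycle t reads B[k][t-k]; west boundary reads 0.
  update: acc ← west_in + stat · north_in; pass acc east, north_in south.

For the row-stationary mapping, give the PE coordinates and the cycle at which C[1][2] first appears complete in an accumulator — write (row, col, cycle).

Under RS, C[1][2] lands at PE[1][2]:
  cycle 0: PE[1][2] → acc 0, east 0, south 0
  cycle 1: PE[1][2] → acc 0, east 0, south 0
  cycle 2: PE[1][2] → acc 0, east 0, south 0
  cycle 3: PE[1][2] → acc 62, east 62, south 5
  cycle 4: PE[1][2] → acc 25, east 25, south 1
  cycle 5: PE[1][2] → acc 93, east 93, south 9

(row, col, cycle) = (1, 2, 5)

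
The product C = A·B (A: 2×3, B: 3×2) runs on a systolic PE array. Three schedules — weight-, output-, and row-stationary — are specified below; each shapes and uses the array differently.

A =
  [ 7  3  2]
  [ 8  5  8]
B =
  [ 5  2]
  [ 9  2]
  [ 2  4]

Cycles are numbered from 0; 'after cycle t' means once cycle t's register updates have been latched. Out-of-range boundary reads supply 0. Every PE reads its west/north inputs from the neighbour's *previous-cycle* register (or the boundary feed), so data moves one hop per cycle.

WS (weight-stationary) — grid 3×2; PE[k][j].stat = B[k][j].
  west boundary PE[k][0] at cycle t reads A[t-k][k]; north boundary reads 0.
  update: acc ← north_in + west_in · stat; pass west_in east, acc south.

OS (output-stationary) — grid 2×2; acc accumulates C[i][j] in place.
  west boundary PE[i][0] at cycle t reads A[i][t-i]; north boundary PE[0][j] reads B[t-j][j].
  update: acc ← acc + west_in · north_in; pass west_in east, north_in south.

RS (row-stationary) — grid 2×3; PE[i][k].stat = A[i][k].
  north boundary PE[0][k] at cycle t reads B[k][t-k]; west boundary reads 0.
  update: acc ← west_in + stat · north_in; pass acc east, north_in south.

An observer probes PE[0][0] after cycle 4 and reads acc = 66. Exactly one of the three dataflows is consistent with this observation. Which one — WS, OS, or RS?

WS (3×2 grid), PE[0][0]:
  t=0 PE[0][0]: acc=35 h=7 v=35
  t=1 PE[0][0]: acc=40 h=8 v=40
  t=2 PE[0][0]: acc=0 h=0 v=0
  t=3 PE[0][0]: acc=0 h=0 v=0
  t=4 PE[0][0]: acc=0 h=0 v=0
OS (2×2 grid), PE[0][0]:
  t=0 PE[0][0]: acc=35 h=7 v=5
  t=1 PE[0][0]: acc=62 h=3 v=9
  t=2 PE[0][0]: acc=66 h=2 v=2
  t=3 PE[0][0]: acc=66 h=0 v=0
  t=4 PE[0][0]: acc=66 h=0 v=0
RS (2×3 grid), PE[0][0]:
  t=0 PE[0][0]: acc=35 h=35 v=5
  t=1 PE[0][0]: acc=14 h=14 v=2
  t=2 PE[0][0]: acc=0 h=0 v=0
  t=3 PE[0][0]: acc=0 h=0 v=0
  t=4 PE[0][0]: acc=0 h=0 v=0

dataflow = OS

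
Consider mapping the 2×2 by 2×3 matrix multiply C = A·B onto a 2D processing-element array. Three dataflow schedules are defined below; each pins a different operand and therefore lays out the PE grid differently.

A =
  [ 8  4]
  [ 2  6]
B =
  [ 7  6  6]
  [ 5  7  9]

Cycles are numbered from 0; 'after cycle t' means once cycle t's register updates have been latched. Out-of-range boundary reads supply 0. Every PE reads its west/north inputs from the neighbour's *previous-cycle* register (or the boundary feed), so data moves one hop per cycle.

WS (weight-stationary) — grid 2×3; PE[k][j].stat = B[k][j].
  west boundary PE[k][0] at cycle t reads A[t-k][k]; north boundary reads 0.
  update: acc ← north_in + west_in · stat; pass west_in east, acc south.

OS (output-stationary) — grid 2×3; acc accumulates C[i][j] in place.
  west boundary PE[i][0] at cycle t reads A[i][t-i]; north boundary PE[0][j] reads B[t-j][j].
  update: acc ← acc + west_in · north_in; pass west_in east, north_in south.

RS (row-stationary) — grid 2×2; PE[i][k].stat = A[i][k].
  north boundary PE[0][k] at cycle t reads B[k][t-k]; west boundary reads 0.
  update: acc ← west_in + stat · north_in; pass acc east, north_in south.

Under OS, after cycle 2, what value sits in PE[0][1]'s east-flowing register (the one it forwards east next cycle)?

register = 4

Tracing OS — 2×3 array, target PE[0][1]:
  0: (0,0).acc=56  regs=<8,7>
  0: (0,1).acc=0  regs=<0,0>
  1: (0,0).acc=76  regs=<4,5>
  1: (0,1).acc=48  regs=<8,6>
  2: (0,0).acc=76  regs=<0,0>
  2: (0,1).acc=76  regs=<4,7>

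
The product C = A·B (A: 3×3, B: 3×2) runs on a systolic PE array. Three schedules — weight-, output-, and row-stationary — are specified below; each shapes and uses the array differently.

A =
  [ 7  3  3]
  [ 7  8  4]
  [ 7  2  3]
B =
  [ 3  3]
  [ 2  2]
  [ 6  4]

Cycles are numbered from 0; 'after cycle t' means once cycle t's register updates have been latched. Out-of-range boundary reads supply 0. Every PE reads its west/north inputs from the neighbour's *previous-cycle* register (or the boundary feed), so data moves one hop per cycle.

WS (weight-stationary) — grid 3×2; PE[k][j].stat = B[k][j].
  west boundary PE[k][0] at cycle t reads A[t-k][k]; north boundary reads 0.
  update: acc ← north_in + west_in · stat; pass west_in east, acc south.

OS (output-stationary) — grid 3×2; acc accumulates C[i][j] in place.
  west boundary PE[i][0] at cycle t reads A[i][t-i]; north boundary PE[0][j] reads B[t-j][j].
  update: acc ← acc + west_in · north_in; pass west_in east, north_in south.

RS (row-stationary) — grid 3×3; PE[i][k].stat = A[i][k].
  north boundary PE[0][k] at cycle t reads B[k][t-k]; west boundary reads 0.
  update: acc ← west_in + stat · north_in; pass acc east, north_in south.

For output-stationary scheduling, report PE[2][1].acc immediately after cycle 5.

OS (3×2). Following PE[2][1] plus its west/north inputs:
  t=0 PE[1][1]: acc=0 h=0 v=0
  t=0 PE[2][0]: acc=0 h=0 v=0
  t=0 PE[2][1]: acc=0 h=0 v=0
  t=1 PE[1][1]: acc=0 h=0 v=0
  t=1 PE[2][0]: acc=0 h=0 v=0
  t=1 PE[2][1]: acc=0 h=0 v=0
  t=2 PE[1][1]: acc=21 h=7 v=3
  t=2 PE[2][0]: acc=21 h=7 v=3
  t=2 PE[2][1]: acc=0 h=0 v=0
  t=3 PE[1][1]: acc=37 h=8 v=2
  t=3 PE[2][0]: acc=25 h=2 v=2
  t=3 PE[2][1]: acc=21 h=7 v=3
  t=4 PE[1][1]: acc=53 h=4 v=4
  t=4 PE[2][0]: acc=43 h=3 v=6
  t=4 PE[2][1]: acc=25 h=2 v=2
  t=5 PE[1][1]: acc=53 h=0 v=0
  t=5 PE[2][0]: acc=43 h=0 v=0
  t=5 PE[2][1]: acc=37 h=3 v=4

PE[2][1].acc = 37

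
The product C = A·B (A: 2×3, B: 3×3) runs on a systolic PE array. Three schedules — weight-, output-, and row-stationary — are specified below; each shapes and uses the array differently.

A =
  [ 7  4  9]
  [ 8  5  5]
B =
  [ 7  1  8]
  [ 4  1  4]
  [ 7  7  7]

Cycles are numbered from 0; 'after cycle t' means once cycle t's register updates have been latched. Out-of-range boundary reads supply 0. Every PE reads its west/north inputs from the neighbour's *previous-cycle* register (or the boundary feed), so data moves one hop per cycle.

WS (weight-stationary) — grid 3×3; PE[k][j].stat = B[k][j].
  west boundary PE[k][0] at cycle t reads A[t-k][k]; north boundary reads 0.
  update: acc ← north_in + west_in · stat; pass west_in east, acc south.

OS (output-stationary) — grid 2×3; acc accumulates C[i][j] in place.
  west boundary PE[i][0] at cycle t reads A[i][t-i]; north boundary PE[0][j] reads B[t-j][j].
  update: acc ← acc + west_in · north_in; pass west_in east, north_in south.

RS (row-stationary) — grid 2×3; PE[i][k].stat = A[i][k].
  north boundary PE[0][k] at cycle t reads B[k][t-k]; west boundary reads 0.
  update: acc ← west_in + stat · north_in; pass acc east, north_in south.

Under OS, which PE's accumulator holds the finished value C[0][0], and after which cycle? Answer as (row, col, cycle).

OS: C[0][0] accumulates in PE[0][0]:
  [0] (0,0) acc=49 (h:7 v:7)
  [1] (0,0) acc=65 (h:4 v:4)
  [2] (0,0) acc=128 (h:9 v:7)

(row, col, cycle) = (0, 0, 2)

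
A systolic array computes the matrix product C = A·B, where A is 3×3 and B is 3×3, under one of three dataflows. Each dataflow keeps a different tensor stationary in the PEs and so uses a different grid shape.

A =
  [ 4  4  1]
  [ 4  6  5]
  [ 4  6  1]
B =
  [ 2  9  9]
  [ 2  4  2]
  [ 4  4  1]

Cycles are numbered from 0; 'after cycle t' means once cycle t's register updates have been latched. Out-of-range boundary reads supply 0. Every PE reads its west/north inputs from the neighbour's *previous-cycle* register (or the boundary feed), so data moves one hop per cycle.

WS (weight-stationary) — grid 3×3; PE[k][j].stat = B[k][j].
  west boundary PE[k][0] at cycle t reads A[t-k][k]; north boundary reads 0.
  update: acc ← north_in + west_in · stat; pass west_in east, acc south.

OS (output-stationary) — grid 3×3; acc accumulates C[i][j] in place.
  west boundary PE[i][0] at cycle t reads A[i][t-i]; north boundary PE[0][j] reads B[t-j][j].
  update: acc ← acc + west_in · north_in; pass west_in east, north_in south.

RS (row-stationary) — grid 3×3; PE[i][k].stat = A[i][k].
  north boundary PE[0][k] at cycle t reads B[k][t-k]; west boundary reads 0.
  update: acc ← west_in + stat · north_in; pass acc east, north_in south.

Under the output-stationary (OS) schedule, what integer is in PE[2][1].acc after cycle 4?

PE[2][1].acc = 60

OS on a 3×3 grid — tracing PE[2][1] and its feeders:
  @0  [1,1]  acc 0  |  →0  ↓0
  @0  [2,0]  acc 0  |  →0  ↓0
  @0  [2,1]  acc 0  |  →0  ↓0
  @1  [1,1]  acc 0  |  →0  ↓0
  @1  [2,0]  acc 0  |  →0  ↓0
  @1  [2,1]  acc 0  |  →0  ↓0
  @2  [1,1]  acc 36  |  →4  ↓9
  @2  [2,0]  acc 8  |  →4  ↓2
  @2  [2,1]  acc 0  |  →0  ↓0
  @3  [1,1]  acc 60  |  →6  ↓4
  @3  [2,0]  acc 20  |  →6  ↓2
  @3  [2,1]  acc 36  |  →4  ↓9
  @4  [1,1]  acc 80  |  →5  ↓4
  @4  [2,0]  acc 24  |  →1  ↓4
  @4  [2,1]  acc 60  |  →6  ↓4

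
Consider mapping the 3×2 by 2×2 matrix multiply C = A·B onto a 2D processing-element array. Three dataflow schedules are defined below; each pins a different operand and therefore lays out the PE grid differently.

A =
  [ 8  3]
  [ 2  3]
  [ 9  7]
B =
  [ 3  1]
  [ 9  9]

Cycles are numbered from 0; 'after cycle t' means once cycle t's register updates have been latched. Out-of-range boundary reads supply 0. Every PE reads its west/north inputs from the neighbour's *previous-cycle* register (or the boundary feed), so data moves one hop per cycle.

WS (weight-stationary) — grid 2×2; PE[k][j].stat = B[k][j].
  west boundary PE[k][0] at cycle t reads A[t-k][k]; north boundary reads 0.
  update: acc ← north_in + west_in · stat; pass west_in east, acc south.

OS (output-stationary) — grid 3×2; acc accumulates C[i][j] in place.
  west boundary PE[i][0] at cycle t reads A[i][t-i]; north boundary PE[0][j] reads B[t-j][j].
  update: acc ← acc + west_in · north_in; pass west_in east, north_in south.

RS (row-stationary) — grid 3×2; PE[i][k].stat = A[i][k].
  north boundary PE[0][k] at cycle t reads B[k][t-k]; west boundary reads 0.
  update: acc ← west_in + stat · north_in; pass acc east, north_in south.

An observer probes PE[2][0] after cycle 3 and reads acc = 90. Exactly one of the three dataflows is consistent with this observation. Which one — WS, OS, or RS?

WS: PE[2][0] is outside its 2×2 grid.
OS (3×2 grid), PE[2][0]:
  c0 r2c0: 0 / 0 / 0
  c1 r2c0: 0 / 0 / 0
  c2 r2c0: 27 / 9 / 3
  c3 r2c0: 90 / 7 / 9
RS (3×2 grid), PE[2][0]:
  c0 r2c0: 0 / 0 / 0
  c1 r2c0: 0 / 0 / 0
  c2 r2c0: 27 / 27 / 3
  c3 r2c0: 9 / 9 / 1

dataflow = OS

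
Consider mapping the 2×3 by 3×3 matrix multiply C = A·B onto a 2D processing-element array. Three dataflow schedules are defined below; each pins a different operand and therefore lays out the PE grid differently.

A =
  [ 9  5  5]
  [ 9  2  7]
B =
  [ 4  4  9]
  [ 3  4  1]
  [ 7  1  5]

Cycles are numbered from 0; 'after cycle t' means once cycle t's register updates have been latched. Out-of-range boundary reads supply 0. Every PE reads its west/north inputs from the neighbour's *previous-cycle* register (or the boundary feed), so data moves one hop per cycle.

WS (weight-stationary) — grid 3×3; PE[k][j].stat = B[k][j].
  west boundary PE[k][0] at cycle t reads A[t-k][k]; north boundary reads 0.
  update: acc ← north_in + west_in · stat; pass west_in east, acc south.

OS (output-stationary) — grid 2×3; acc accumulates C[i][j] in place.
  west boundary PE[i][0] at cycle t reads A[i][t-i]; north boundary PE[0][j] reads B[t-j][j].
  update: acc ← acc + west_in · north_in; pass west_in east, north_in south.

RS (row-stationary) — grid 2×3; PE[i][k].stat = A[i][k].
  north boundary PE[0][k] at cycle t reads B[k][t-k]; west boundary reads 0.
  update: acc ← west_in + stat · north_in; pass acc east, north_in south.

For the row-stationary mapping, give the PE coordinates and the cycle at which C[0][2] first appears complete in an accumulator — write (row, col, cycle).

RS: C[0][2] accumulates in PE[0][2]:
  cycle 0: PE[0][2] → acc 0, east 0, south 0
  cycle 1: PE[0][2] → acc 0, east 0, south 0
  cycle 2: PE[0][2] → acc 86, east 86, south 7
  cycle 3: PE[0][2] → acc 61, east 61, south 1
  cycle 4: PE[0][2] → acc 111, east 111, south 5

(row, col, cycle) = (0, 2, 4)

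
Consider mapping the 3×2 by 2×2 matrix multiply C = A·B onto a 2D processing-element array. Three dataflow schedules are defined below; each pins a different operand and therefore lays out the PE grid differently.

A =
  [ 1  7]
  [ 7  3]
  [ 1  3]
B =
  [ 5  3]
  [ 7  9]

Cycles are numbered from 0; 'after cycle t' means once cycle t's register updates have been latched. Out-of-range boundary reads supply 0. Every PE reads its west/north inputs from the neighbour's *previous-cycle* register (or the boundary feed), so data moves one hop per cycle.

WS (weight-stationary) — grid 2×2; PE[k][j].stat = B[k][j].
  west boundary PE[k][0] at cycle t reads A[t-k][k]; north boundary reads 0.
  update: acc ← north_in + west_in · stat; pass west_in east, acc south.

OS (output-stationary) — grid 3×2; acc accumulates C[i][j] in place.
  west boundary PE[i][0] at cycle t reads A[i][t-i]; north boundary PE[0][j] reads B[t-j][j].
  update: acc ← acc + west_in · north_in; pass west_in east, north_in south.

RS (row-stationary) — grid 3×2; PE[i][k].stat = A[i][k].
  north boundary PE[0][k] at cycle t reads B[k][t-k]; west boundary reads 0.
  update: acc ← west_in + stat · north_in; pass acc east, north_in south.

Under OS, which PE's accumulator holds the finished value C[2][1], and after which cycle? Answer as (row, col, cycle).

(row, col, cycle) = (2, 1, 4)

OS — PE[2][1] is where C[2][1] collects:
  cycle 0: PE[2][1] → acc 0, east 0, south 0
  cycle 1: PE[2][1] → acc 0, east 0, south 0
  cycle 2: PE[2][1] → acc 0, east 0, south 0
  cycle 3: PE[2][1] → acc 3, east 1, south 3
  cycle 4: PE[2][1] → acc 30, east 3, south 9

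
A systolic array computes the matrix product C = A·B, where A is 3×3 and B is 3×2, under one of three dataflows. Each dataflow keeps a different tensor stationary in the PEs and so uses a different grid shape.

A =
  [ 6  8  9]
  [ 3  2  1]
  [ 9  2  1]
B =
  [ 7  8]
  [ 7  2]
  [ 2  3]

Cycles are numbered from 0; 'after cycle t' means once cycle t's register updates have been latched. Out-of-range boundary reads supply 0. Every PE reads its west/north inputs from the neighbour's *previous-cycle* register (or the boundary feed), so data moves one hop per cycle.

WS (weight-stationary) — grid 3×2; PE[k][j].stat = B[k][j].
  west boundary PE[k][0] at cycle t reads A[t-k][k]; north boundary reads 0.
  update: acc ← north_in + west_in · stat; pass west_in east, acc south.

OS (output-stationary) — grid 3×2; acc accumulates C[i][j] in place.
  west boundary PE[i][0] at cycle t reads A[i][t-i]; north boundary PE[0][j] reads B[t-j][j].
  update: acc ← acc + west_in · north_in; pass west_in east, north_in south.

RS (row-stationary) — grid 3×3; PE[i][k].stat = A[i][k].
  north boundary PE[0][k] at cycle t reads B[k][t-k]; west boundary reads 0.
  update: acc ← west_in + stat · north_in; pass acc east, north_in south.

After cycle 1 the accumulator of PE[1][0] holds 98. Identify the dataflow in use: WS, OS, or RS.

Under WS (3×2), PE[1][0]:
  after 0 — PE[1][0] acc=0, pass-E 0, pass-S 0
  after 1 — PE[1][0] acc=98, pass-E 8, pass-S 98
Under OS (3×2), PE[1][0]:
  after 0 — PE[1][0] acc=0, pass-E 0, pass-S 0
  after 1 — PE[1][0] acc=21, pass-E 3, pass-S 7
Under RS (3×3), PE[1][0]:
  after 0 — PE[1][0] acc=0, pass-E 0, pass-S 0
  after 1 — PE[1][0] acc=21, pass-E 21, pass-S 7

dataflow = WS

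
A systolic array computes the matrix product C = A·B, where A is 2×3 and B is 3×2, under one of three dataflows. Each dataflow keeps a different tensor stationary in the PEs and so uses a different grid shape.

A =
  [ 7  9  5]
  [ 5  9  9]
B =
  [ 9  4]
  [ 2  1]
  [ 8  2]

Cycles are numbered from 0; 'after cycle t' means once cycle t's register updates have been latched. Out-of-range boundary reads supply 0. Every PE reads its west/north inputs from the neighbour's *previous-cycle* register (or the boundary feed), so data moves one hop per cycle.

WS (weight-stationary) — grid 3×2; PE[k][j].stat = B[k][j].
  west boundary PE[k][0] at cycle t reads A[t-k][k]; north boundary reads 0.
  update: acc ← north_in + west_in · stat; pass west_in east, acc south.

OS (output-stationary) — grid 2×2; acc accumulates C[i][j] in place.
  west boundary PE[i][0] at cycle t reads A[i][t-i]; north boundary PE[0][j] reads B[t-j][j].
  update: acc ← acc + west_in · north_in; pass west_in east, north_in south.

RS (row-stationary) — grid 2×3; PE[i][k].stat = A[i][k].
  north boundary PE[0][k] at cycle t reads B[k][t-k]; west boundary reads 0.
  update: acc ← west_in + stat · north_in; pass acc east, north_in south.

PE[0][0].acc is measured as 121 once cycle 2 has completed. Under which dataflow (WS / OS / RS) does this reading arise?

dataflow = OS

WS [3×2] PE[0][0] across cycles:
  t=0 PE[0][0]: acc=63 h=7 v=63
  t=1 PE[0][0]: acc=45 h=5 v=45
  t=2 PE[0][0]: acc=0 h=0 v=0
OS [2×2] PE[0][0] across cycles:
  t=0 PE[0][0]: acc=63 h=7 v=9
  t=1 PE[0][0]: acc=81 h=9 v=2
  t=2 PE[0][0]: acc=121 h=5 v=8
RS [2×3] PE[0][0] across cycles:
  t=0 PE[0][0]: acc=63 h=63 v=9
  t=1 PE[0][0]: acc=28 h=28 v=4
  t=2 PE[0][0]: acc=0 h=0 v=0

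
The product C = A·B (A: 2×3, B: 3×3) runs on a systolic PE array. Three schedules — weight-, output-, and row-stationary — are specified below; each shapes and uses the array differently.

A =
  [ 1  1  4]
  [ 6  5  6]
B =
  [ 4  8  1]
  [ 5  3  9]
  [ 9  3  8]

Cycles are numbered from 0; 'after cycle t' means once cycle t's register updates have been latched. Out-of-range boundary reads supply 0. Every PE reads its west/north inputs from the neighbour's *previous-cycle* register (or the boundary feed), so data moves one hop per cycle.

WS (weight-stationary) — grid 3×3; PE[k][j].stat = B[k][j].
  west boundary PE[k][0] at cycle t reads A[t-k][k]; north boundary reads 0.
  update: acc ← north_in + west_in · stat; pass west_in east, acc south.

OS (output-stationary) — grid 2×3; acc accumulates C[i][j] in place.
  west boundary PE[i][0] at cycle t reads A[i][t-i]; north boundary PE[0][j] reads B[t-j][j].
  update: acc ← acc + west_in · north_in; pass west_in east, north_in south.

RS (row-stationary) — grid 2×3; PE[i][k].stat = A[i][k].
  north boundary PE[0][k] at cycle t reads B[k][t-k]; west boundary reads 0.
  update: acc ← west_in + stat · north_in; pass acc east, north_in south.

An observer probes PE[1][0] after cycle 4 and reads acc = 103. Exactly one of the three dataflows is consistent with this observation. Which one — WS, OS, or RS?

dataflow = OS

Under WS (3×3), PE[1][0]:
  t=0 PE[1][0]: acc=0 h=0 v=0
  t=1 PE[1][0]: acc=9 h=1 v=9
  t=2 PE[1][0]: acc=49 h=5 v=49
  t=3 PE[1][0]: acc=0 h=0 v=0
  t=4 PE[1][0]: acc=0 h=0 v=0
Under OS (2×3), PE[1][0]:
  t=0 PE[1][0]: acc=0 h=0 v=0
  t=1 PE[1][0]: acc=24 h=6 v=4
  t=2 PE[1][0]: acc=49 h=5 v=5
  t=3 PE[1][0]: acc=103 h=6 v=9
  t=4 PE[1][0]: acc=103 h=0 v=0
Under RS (2×3), PE[1][0]:
  t=0 PE[1][0]: acc=0 h=0 v=0
  t=1 PE[1][0]: acc=24 h=24 v=4
  t=2 PE[1][0]: acc=48 h=48 v=8
  t=3 PE[1][0]: acc=6 h=6 v=1
  t=4 PE[1][0]: acc=0 h=0 v=0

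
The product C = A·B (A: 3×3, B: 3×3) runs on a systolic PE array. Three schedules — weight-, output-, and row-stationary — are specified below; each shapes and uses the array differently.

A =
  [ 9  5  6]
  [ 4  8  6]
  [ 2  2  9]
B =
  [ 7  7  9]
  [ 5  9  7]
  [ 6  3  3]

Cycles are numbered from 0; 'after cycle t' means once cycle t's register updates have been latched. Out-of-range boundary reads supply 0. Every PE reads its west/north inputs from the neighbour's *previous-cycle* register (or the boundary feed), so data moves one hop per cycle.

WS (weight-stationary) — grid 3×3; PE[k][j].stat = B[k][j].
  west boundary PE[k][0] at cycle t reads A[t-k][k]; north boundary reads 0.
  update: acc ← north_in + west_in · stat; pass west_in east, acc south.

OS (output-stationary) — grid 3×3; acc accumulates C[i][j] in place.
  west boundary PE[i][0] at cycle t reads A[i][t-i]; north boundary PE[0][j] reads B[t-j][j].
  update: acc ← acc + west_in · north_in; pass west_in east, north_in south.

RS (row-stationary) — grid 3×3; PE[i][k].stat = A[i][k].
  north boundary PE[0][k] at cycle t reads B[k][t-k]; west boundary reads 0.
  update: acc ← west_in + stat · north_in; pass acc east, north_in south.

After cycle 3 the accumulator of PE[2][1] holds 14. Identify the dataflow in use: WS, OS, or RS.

dataflow = OS

— WS: 3×3; PE[2][1] trace:
  after 0 — PE[2][1] acc=0, pass-E 0, pass-S 0
  after 1 — PE[2][1] acc=0, pass-E 0, pass-S 0
  after 2 — PE[2][1] acc=0, pass-E 0, pass-S 0
  after 3 — PE[2][1] acc=126, pass-E 6, pass-S 126
— OS: 3×3; PE[2][1] trace:
  after 0 — PE[2][1] acc=0, pass-E 0, pass-S 0
  after 1 — PE[2][1] acc=0, pass-E 0, pass-S 0
  after 2 — PE[2][1] acc=0, pass-E 0, pass-S 0
  after 3 — PE[2][1] acc=14, pass-E 2, pass-S 7
— RS: 3×3; PE[2][1] trace:
  after 0 — PE[2][1] acc=0, pass-E 0, pass-S 0
  after 1 — PE[2][1] acc=0, pass-E 0, pass-S 0
  after 2 — PE[2][1] acc=0, pass-E 0, pass-S 0
  after 3 — PE[2][1] acc=24, pass-E 24, pass-S 5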